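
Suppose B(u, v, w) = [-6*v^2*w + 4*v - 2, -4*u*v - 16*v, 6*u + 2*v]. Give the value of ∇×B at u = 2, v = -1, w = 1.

(∇×B)₁ = ∂B₃/∂v − ∂B₂/∂w = 2
(∇×B)₂ = ∂B₁/∂w − ∂B₃/∂u = -6*v^2 - 6
(∇×B)₃ = ∂B₂/∂u − ∂B₁/∂v = 12*v*w - 4*v - 4
∇×B = (2, -6*v^2 - 6, 12*v*w - 4*v - 4)
At (2, -1, 1): (2, -12, -12).

(2, -12, -12)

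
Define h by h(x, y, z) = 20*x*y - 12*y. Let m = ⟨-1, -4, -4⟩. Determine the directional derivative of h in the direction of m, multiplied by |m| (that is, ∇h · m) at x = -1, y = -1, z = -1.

148

∂h/∂x = 20*y
∂h/∂y = 20*x - 12
∂h/∂z = 0
∇h at (-1, -1, -1) = (-20, -32, 0)
∇h · m = (-20)(-1) + (-32)(-4) + (0)(-4) = 148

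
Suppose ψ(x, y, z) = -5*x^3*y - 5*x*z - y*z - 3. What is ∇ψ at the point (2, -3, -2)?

(190, -38, -7)

∂ψ/∂x = -15*x^2*y - 5*z
∂ψ/∂y = -5*x^3 - z
∂ψ/∂z = -5*x - y
∇ψ = (-15*x^2*y - 5*z, -5*x^3 - z, -5*x - y)
At (2, -3, -2): (190, -38, -7).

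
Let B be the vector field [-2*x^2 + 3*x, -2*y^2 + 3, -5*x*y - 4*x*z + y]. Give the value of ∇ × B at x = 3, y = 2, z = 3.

(-14, 22, 0)

(∇×B)₁ = ∂B₃/∂y − ∂B₂/∂z = -5*x + 1
(∇×B)₂ = ∂B₁/∂z − ∂B₃/∂x = 5*y + 4*z
(∇×B)₃ = ∂B₂/∂x − ∂B₁/∂y = 0
∇×B = (-5*x + 1, 5*y + 4*z, 0)
At (3, 2, 3): (-14, 22, 0).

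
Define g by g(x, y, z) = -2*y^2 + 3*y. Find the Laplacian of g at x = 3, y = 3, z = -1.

∂²g/∂x² = 0
∂²g/∂y² = -4
∂²g/∂z² = 0
∇²g = -4
At (3, 3, -1): -4.

-4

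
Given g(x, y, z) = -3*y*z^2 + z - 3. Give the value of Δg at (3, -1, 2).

6

∂²g/∂x² = 0
∂²g/∂y² = 0
∂²g/∂z² = -6*y
∇²g = -6*y
At (3, -1, 2): 6.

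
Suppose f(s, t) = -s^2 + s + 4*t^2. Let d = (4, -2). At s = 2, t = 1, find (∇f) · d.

-28

∂f/∂s = -2*s + 1
∂f/∂t = 8*t
∇f at (2, 1) = (-3, 8)
∇f · d = (-3)(4) + (8)(-2) = -28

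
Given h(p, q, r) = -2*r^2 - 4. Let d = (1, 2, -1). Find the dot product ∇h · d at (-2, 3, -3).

∂h/∂p = 0
∂h/∂q = 0
∂h/∂r = -4*r
∇h at (-2, 3, -3) = (0, 0, 12)
∇h · d = (0)(1) + (0)(2) + (12)(-1) = -12

-12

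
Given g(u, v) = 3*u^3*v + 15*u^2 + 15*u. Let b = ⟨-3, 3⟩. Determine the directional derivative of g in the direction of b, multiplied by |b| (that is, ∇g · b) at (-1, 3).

-45

∂g/∂u = 9*u^2*v + 30*u + 15
∂g/∂v = 3*u^3
∇g at (-1, 3) = (12, -3)
∇g · b = (12)(-3) + (-3)(3) = -45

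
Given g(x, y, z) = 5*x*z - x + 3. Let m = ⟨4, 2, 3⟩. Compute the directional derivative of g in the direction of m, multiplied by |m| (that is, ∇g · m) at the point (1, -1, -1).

∂g/∂x = 5*z - 1
∂g/∂y = 0
∂g/∂z = 5*x
∇g at (1, -1, -1) = (-6, 0, 5)
∇g · m = (-6)(4) + (0)(2) + (5)(3) = -9

-9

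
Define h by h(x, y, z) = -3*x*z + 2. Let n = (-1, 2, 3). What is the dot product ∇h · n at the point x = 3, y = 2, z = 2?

∂h/∂x = -3*z
∂h/∂y = 0
∂h/∂z = -3*x
∇h at (3, 2, 2) = (-6, 0, -9)
∇h · n = (-6)(-1) + (0)(2) + (-9)(3) = -21

-21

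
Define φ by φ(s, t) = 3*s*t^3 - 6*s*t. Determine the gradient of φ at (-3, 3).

(63, -225)

∂φ/∂s = 3*t^3 - 6*t
∂φ/∂t = 9*s*t^2 - 6*s
∇φ = (3*t^3 - 6*t, 9*s*t^2 - 6*s)
At (-3, 3): (63, -225).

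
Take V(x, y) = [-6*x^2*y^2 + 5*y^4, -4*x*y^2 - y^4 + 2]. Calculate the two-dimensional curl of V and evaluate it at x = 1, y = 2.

-152

∂V₂/∂x = -4*y^2
∂V₁/∂y = -12*x^2*y + 20*y^3
Scalar curl = 12*x^2*y - 20*y^3 - 4*y^2
At (1, 2): -152.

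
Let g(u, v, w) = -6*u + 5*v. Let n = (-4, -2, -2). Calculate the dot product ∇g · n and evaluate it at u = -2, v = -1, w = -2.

∂g/∂u = -6
∂g/∂v = 5
∂g/∂w = 0
∇g at (-2, -1, -2) = (-6, 5, 0)
∇g · n = (-6)(-4) + (5)(-2) + (0)(-2) = 14

14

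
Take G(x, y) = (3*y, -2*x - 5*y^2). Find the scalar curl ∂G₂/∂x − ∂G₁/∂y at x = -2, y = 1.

-5

∂G₂/∂x = -2
∂G₁/∂y = 3
Scalar curl = -5
At (-2, 1): -5.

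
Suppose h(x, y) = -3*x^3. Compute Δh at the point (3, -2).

∂²h/∂x² = -18*x
∂²h/∂y² = 0
∇²h = -18*x
At (3, -2): -54.

-54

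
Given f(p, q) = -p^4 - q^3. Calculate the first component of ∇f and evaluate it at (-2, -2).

(∇f)_1 = ∂f/∂p = -4*p^3
At (-2, -2): 32.

32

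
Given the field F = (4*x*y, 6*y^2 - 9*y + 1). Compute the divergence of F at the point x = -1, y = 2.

23

∂F₁/∂x = 4*y
∂F₂/∂y = 12*y - 9
∇·F = 16*y - 9
At (-1, 2): 23.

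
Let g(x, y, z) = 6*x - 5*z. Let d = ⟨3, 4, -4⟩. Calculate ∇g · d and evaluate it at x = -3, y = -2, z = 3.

∂g/∂x = 6
∂g/∂y = 0
∂g/∂z = -5
∇g at (-3, -2, 3) = (6, 0, -5)
∇g · d = (6)(3) + (0)(4) + (-5)(-4) = 38

38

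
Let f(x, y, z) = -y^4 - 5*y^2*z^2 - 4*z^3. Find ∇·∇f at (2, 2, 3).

-250

∂²f/∂x² = 0
∂²f/∂y² = -2*(6*y^2 + 5*z^2)
∂²f/∂z² = -2*(5*y^2 + 12*z)
∇²f = -22*y^2 - 10*z^2 - 24*z
At (2, 2, 3): -250.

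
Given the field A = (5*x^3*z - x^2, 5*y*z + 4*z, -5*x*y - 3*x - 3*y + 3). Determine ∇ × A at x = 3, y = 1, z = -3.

(∇×A)₁ = ∂A₃/∂y − ∂A₂/∂z = -5*x - 5*y - 7
(∇×A)₂ = ∂A₁/∂z − ∂A₃/∂x = 5*x^3 + 5*y + 3
(∇×A)₃ = ∂A₂/∂x − ∂A₁/∂y = 0
∇×A = (-5*x - 5*y - 7, 5*x^3 + 5*y + 3, 0)
At (3, 1, -3): (-27, 143, 0).

(-27, 143, 0)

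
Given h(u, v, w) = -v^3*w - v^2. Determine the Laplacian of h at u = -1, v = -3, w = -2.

-38

∂²h/∂u² = 0
∂²h/∂v² = -2*(3*v*w + 1)
∂²h/∂w² = 0
∇²h = -6*v*w - 2
At (-1, -3, -2): -38.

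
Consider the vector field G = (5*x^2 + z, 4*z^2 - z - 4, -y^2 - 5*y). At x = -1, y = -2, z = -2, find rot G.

(∇×G)₁ = ∂G₃/∂y − ∂G₂/∂z = -2*y - 8*z - 4
(∇×G)₂ = ∂G₁/∂z − ∂G₃/∂x = 1
(∇×G)₃ = ∂G₂/∂x − ∂G₁/∂y = 0
∇×G = (-2*y - 8*z - 4, 1, 0)
At (-1, -2, -2): (16, 1, 0).

(16, 1, 0)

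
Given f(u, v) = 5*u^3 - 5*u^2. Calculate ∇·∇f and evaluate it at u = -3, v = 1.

-100

∂²f/∂u² = 10*(3*u - 1)
∂²f/∂v² = 0
∇²f = 30*u - 10
At (-3, 1): -100.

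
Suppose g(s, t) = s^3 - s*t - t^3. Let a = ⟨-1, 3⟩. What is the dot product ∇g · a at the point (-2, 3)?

-84

∂g/∂s = 3*s^2 - t
∂g/∂t = -s - 3*t^2
∇g at (-2, 3) = (9, -25)
∇g · a = (9)(-1) + (-25)(3) = -84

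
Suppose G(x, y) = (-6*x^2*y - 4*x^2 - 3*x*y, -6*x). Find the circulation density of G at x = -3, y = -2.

39

∂G₂/∂x = -6
∂G₁/∂y = -6*x^2 - 3*x
Scalar curl = 6*x^2 + 3*x - 6
At (-3, -2): 39.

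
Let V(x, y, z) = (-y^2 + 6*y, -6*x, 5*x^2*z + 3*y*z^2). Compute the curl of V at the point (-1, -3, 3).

(∇×V)₁ = ∂V₃/∂y − ∂V₂/∂z = 3*z^2
(∇×V)₂ = ∂V₁/∂z − ∂V₃/∂x = -10*x*z
(∇×V)₃ = ∂V₂/∂x − ∂V₁/∂y = 2*y - 12
∇×V = (3*z^2, -10*x*z, 2*y - 12)
At (-1, -3, 3): (27, 30, -18).

(27, 30, -18)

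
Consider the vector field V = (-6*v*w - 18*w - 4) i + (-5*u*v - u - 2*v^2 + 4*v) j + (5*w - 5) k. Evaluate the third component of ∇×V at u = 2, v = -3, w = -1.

(∇×V)_3 = ∂V₂/∂u − ∂V₁/∂v
= -5*v - 1 − (-6*w)
= -5*v + 6*w - 1
At (2, -3, -1): 8.

8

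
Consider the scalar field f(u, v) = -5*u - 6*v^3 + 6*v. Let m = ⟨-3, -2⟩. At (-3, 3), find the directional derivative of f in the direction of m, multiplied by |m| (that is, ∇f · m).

327

∂f/∂u = -5
∂f/∂v = -18*v^2 + 6
∇f at (-3, 3) = (-5, -156)
∇f · m = (-5)(-3) + (-156)(-2) = 327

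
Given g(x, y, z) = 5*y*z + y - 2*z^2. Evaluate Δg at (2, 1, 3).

∂²g/∂x² = 0
∂²g/∂y² = 0
∂²g/∂z² = -4
∇²g = -4
At (2, 1, 3): -4.

-4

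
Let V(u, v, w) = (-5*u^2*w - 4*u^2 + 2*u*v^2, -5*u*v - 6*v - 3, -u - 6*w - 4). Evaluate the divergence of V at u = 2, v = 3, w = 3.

∂V₁/∂u = -10*u*w - 8*u + 2*v^2
∂V₂/∂v = -5*u - 6
∂V₃/∂w = -6
∇·V = -10*u*w - 13*u + 2*v^2 - 12
At (2, 3, 3): -80.

-80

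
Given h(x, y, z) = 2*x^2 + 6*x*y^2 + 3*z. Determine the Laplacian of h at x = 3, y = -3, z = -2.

40

∂²h/∂x² = 4
∂²h/∂y² = 12*x
∂²h/∂z² = 0
∇²h = 12*x + 4
At (3, -3, -2): 40.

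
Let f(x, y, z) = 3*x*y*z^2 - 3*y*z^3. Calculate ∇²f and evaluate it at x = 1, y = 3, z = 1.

∂²f/∂x² = 0
∂²f/∂y² = 0
∂²f/∂z² = 6*y*(x - 3*z)
∇²f = 6*x*y - 18*y*z
At (1, 3, 1): -36.

-36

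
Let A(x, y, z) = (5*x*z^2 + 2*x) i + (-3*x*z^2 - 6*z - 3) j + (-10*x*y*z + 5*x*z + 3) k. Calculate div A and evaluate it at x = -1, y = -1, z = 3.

32

∂A₁/∂x = 5*z^2 + 2
∂A₂/∂y = 0
∂A₃/∂z = -10*x*y + 5*x
∇·A = -10*x*y + 5*x + 5*z^2 + 2
At (-1, -1, 3): 32.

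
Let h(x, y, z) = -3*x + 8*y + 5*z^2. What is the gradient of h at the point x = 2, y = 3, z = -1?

∂h/∂x = -3
∂h/∂y = 8
∂h/∂z = 10*z
∇h = (-3, 8, 10*z)
At (2, 3, -1): (-3, 8, -10).

(-3, 8, -10)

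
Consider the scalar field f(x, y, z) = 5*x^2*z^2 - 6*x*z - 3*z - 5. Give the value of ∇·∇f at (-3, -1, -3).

∂²f/∂x² = 10*z^2
∂²f/∂y² = 0
∂²f/∂z² = 10*x^2
∇²f = 10*x^2 + 10*z^2
At (-3, -1, -3): 180.

180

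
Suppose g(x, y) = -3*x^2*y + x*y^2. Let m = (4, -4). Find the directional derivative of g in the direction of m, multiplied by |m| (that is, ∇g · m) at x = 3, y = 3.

-144

∂g/∂x = -6*x*y + y^2
∂g/∂y = -3*x^2 + 2*x*y
∇g at (3, 3) = (-45, -9)
∇g · m = (-45)(4) + (-9)(-4) = -144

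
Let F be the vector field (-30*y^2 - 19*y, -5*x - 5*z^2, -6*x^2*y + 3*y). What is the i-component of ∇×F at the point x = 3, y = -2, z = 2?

-31

(∇×F)_1 = ∂F₃/∂y − ∂F₂/∂z
= -6*x^2 + 3 − (-10*z)
= -6*x^2 + 10*z + 3
At (3, -2, 2): -31.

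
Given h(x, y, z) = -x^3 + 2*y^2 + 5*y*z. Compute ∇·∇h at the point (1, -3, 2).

-2

∂²h/∂x² = -6*x
∂²h/∂y² = 4
∂²h/∂z² = 0
∇²h = -6*x + 4
At (1, -3, 2): -2.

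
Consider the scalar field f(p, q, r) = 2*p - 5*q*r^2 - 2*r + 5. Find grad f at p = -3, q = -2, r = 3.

(2, -45, 58)

∂f/∂p = 2
∂f/∂q = -5*r^2
∂f/∂r = -10*q*r - 2
∇f = (2, -5*r^2, -10*q*r - 2)
At (-3, -2, 3): (2, -45, 58).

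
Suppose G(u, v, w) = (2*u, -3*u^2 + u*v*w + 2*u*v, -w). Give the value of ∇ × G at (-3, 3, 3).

(9, 0, 33)

(∇×G)₁ = ∂G₃/∂v − ∂G₂/∂w = -u*v
(∇×G)₂ = ∂G₁/∂w − ∂G₃/∂u = 0
(∇×G)₃ = ∂G₂/∂u − ∂G₁/∂v = -6*u + v*w + 2*v
∇×G = (-u*v, 0, -6*u + v*w + 2*v)
At (-3, 3, 3): (9, 0, 33).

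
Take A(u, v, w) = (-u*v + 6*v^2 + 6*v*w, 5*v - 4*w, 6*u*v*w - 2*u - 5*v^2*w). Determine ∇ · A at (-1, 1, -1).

∂A₁/∂u = -v
∂A₂/∂v = 5
∂A₃/∂w = 6*u*v - 5*v^2
∇·A = 6*u*v - 5*v^2 - v + 5
At (-1, 1, -1): -7.

-7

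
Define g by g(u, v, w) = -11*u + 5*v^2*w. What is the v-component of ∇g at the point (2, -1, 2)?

(∇g)_2 = ∂g/∂v = 10*v*w
At (2, -1, 2): -20.

-20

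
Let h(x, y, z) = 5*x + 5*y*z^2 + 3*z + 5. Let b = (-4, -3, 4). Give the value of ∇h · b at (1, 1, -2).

∂h/∂x = 5
∂h/∂y = 5*z^2
∂h/∂z = 10*y*z + 3
∇h at (1, 1, -2) = (5, 20, -17)
∇h · b = (5)(-4) + (20)(-3) + (-17)(4) = -148

-148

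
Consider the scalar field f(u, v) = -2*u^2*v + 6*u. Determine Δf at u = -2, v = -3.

∂²f/∂u² = -4*v
∂²f/∂v² = 0
∇²f = -4*v
At (-2, -3): 12.

12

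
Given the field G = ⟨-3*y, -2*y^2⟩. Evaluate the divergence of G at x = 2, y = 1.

-4

∂G₁/∂x = 0
∂G₂/∂y = -4*y
∇·G = -4*y
At (2, 1): -4.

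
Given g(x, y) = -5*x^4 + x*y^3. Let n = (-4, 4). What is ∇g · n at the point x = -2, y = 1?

-668

∂g/∂x = -20*x^3 + y^3
∂g/∂y = 3*x*y^2
∇g at (-2, 1) = (161, -6)
∇g · n = (161)(-4) + (-6)(4) = -668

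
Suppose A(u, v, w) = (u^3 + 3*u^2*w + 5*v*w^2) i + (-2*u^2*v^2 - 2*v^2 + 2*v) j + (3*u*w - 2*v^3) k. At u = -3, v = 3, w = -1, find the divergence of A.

∂A₁/∂u = 3*u^2 + 6*u*w
∂A₂/∂v = -4*u^2*v - 4*v + 2
∂A₃/∂w = 3*u
∇·A = -4*u^2*v + 3*u^2 + 6*u*w + 3*u - 4*v + 2
At (-3, 3, -1): -82.

-82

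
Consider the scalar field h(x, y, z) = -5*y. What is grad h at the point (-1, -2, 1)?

∂h/∂x = 0
∂h/∂y = -5
∂h/∂z = 0
∇h = (0, -5, 0)
At (-1, -2, 1): (0, -5, 0).

(0, -5, 0)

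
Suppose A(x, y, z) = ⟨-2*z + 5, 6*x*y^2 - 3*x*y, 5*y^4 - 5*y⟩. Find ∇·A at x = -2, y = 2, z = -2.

-42

∂A₁/∂x = 0
∂A₂/∂y = 12*x*y - 3*x
∂A₃/∂z = 0
∇·A = 12*x*y - 3*x
At (-2, 2, -2): -42.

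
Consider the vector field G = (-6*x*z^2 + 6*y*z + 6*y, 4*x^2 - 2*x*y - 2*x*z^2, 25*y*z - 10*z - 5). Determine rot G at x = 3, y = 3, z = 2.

(74, -54, -8)

(∇×G)₁ = ∂G₃/∂y − ∂G₂/∂z = 4*x*z + 25*z
(∇×G)₂ = ∂G₁/∂z − ∂G₃/∂x = -12*x*z + 6*y
(∇×G)₃ = ∂G₂/∂x − ∂G₁/∂y = 8*x - 2*y - 2*z^2 - 6*z - 6
∇×G = (4*x*z + 25*z, -12*x*z + 6*y, 8*x - 2*y - 2*z^2 - 6*z - 6)
At (3, 3, 2): (74, -54, -8).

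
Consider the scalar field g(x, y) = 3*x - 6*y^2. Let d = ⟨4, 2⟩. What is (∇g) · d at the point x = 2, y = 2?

∂g/∂x = 3
∂g/∂y = -12*y
∇g at (2, 2) = (3, -24)
∇g · d = (3)(4) + (-24)(2) = -36

-36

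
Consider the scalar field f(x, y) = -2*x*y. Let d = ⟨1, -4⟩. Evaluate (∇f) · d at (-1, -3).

∂f/∂x = -2*y
∂f/∂y = -2*x
∇f at (-1, -3) = (6, 2)
∇f · d = (6)(1) + (2)(-4) = -2

-2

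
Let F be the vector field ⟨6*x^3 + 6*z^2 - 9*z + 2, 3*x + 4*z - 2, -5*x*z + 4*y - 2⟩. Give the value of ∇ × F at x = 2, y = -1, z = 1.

(∇×F)₁ = ∂F₃/∂y − ∂F₂/∂z = 0
(∇×F)₂ = ∂F₁/∂z − ∂F₃/∂x = 17*z - 9
(∇×F)₃ = ∂F₂/∂x − ∂F₁/∂y = 3
∇×F = (0, 17*z - 9, 3)
At (2, -1, 1): (0, 8, 3).

(0, 8, 3)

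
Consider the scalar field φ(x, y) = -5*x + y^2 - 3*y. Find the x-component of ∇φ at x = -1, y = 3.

(∇φ)_1 = ∂φ/∂x = -5
At (-1, 3): -5.

-5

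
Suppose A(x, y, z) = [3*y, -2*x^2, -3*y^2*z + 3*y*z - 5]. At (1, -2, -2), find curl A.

(-30, 0, -7)

(∇×A)₁ = ∂A₃/∂y − ∂A₂/∂z = -6*y*z + 3*z
(∇×A)₂ = ∂A₁/∂z − ∂A₃/∂x = 0
(∇×A)₃ = ∂A₂/∂x − ∂A₁/∂y = -4*x - 3
∇×A = (-6*y*z + 3*z, 0, -4*x - 3)
At (1, -2, -2): (-30, 0, -7).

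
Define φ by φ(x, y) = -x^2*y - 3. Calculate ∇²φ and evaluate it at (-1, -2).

∂²φ/∂x² = -2*y
∂²φ/∂y² = 0
∇²φ = -2*y
At (-1, -2): 4.

4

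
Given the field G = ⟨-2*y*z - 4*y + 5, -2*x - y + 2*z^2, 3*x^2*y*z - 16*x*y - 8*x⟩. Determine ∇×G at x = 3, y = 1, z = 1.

(∇×G)₁ = ∂G₃/∂y − ∂G₂/∂z = 3*x^2*z - 16*x - 4*z
(∇×G)₂ = ∂G₁/∂z − ∂G₃/∂x = -6*x*y*z + 14*y + 8
(∇×G)₃ = ∂G₂/∂x − ∂G₁/∂y = 2*z + 2
∇×G = (3*x^2*z - 16*x - 4*z, -6*x*y*z + 14*y + 8, 2*z + 2)
At (3, 1, 1): (-25, 4, 4).

(-25, 4, 4)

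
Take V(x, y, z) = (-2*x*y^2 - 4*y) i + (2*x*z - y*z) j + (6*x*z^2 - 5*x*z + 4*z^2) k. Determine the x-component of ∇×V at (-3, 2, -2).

8

(∇×V)_1 = ∂V₃/∂y − ∂V₂/∂z
= 0 − (2*x - y)
= -2*x + y
At (-3, 2, -2): 8.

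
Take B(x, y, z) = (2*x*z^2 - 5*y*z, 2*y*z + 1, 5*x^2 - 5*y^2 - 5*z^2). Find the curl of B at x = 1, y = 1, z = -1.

(-12, -19, -5)

(∇×B)₁ = ∂B₃/∂y − ∂B₂/∂z = -12*y
(∇×B)₂ = ∂B₁/∂z − ∂B₃/∂x = 4*x*z - 10*x - 5*y
(∇×B)₃ = ∂B₂/∂x − ∂B₁/∂y = 5*z
∇×B = (-12*y, 4*x*z - 10*x - 5*y, 5*z)
At (1, 1, -1): (-12, -19, -5).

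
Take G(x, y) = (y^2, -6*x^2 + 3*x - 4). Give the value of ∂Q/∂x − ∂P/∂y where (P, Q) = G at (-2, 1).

25

∂G₂/∂x = -12*x + 3
∂G₁/∂y = 2*y
Scalar curl = -12*x - 2*y + 3
At (-2, 1): 25.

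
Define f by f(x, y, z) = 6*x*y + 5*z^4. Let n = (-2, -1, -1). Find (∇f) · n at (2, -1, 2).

∂f/∂x = 6*y
∂f/∂y = 6*x
∂f/∂z = 20*z^3
∇f at (2, -1, 2) = (-6, 12, 160)
∇f · n = (-6)(-2) + (12)(-1) + (160)(-1) = -160

-160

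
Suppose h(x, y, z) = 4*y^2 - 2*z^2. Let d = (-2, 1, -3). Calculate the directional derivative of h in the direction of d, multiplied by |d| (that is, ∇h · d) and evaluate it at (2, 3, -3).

-12

∂h/∂x = 0
∂h/∂y = 8*y
∂h/∂z = -4*z
∇h at (2, 3, -3) = (0, 24, 12)
∇h · d = (0)(-2) + (24)(1) + (12)(-3) = -12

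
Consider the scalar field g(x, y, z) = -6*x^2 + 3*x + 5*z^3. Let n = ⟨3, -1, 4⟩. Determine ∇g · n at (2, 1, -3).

477

∂g/∂x = -12*x + 3
∂g/∂y = 0
∂g/∂z = 15*z^2
∇g at (2, 1, -3) = (-21, 0, 135)
∇g · n = (-21)(3) + (0)(-1) + (135)(4) = 477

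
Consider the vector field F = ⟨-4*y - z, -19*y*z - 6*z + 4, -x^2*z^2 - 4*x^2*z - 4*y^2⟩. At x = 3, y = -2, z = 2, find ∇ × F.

(∇×F)₁ = ∂F₃/∂y − ∂F₂/∂z = 11*y + 6
(∇×F)₂ = ∂F₁/∂z − ∂F₃/∂x = 2*x*z^2 + 8*x*z - 1
(∇×F)₃ = ∂F₂/∂x − ∂F₁/∂y = 4
∇×F = (11*y + 6, 2*x*z^2 + 8*x*z - 1, 4)
At (3, -2, 2): (-16, 71, 4).

(-16, 71, 4)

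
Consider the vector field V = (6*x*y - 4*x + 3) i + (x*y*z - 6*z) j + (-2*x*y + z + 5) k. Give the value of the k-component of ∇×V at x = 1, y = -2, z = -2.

-2

(∇×V)_3 = ∂V₂/∂x − ∂V₁/∂y
= y*z − (6*x)
= -6*x + y*z
At (1, -2, -2): -2.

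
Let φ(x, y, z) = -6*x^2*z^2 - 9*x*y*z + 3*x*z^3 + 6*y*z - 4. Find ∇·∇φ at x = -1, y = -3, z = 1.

∂²φ/∂x² = -12*z^2
∂²φ/∂y² = 0
∂²φ/∂z² = 6*x*(-2*x + 3*z)
∇²φ = -12*x^2 + 18*x*z - 12*z^2
At (-1, -3, 1): -42.

-42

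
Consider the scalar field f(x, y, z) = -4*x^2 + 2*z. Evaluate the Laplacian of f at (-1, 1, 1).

-8

∂²f/∂x² = -8
∂²f/∂y² = 0
∂²f/∂z² = 0
∇²f = -8
At (-1, 1, 1): -8.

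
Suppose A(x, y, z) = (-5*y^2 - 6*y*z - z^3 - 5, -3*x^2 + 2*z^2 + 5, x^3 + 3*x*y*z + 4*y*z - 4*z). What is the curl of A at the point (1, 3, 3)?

(∇×A)₁ = ∂A₃/∂y − ∂A₂/∂z = 3*x*z
(∇×A)₂ = ∂A₁/∂z − ∂A₃/∂x = -3*x^2 - 3*y*z - 6*y - 3*z^2
(∇×A)₃ = ∂A₂/∂x − ∂A₁/∂y = -6*x + 10*y + 6*z
∇×A = (3*x*z, -3*x^2 - 3*y*z - 6*y - 3*z^2, -6*x + 10*y + 6*z)
At (1, 3, 3): (9, -75, 42).

(9, -75, 42)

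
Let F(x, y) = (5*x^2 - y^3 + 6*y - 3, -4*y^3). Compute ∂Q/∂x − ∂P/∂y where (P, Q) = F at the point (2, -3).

∂F₂/∂x = 0
∂F₁/∂y = -3*y^2 + 6
Scalar curl = 3*y^2 - 6
At (2, -3): 21.

21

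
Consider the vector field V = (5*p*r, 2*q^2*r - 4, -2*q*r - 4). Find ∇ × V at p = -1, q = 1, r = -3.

(4, -5, 0)

(∇×V)₁ = ∂V₃/∂q − ∂V₂/∂r = -2*q^2 - 2*r
(∇×V)₂ = ∂V₁/∂r − ∂V₃/∂p = 5*p
(∇×V)₃ = ∂V₂/∂p − ∂V₁/∂q = 0
∇×V = (-2*q^2 - 2*r, 5*p, 0)
At (-1, 1, -3): (4, -5, 0).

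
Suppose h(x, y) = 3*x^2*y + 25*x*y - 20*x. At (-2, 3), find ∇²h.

18

∂²h/∂x² = 6*y
∂²h/∂y² = 0
∇²h = 6*y
At (-2, 3): 18.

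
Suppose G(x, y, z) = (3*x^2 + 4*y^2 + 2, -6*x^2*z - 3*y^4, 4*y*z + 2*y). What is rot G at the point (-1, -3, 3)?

(20, 0, 60)

(∇×G)₁ = ∂G₃/∂y − ∂G₂/∂z = 6*x^2 + 4*z + 2
(∇×G)₂ = ∂G₁/∂z − ∂G₃/∂x = 0
(∇×G)₃ = ∂G₂/∂x − ∂G₁/∂y = -12*x*z - 8*y
∇×G = (6*x^2 + 4*z + 2, 0, -12*x*z - 8*y)
At (-1, -3, 3): (20, 0, 60).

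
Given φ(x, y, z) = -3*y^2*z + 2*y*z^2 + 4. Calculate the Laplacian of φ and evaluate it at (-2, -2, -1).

-2

∂²φ/∂x² = 0
∂²φ/∂y² = -6*z
∂²φ/∂z² = 4*y
∇²φ = 4*y - 6*z
At (-2, -2, -1): -2.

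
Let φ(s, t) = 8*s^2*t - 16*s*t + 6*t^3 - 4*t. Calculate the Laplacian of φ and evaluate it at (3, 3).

∂²φ/∂s² = 16*t
∂²φ/∂t² = 36*t
∇²φ = 52*t
At (3, 3): 156.

156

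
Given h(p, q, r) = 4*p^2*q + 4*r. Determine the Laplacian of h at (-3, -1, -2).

-8

∂²h/∂p² = 8*q
∂²h/∂q² = 0
∂²h/∂r² = 0
∇²h = 8*q
At (-3, -1, -2): -8.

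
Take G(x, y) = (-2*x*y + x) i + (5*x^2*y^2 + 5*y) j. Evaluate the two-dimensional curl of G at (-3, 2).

-126

∂G₂/∂x = 10*x*y^2
∂G₁/∂y = -2*x
Scalar curl = 10*x*y^2 + 2*x
At (-3, 2): -126.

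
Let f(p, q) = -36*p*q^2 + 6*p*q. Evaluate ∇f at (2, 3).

∂f/∂p = -36*q^2 + 6*q
∂f/∂q = -72*p*q + 6*p
∇f = (-36*q^2 + 6*q, -72*p*q + 6*p)
At (2, 3): (-306, -420).

(-306, -420)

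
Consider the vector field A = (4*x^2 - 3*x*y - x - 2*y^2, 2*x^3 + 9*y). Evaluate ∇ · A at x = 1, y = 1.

∂A₁/∂x = 8*x - 3*y - 1
∂A₂/∂y = 9
∇·A = 8*x - 3*y + 8
At (1, 1): 13.

13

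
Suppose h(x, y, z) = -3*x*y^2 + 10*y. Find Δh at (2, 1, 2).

-12

∂²h/∂x² = 0
∂²h/∂y² = -6*x
∂²h/∂z² = 0
∇²h = -6*x
At (2, 1, 2): -12.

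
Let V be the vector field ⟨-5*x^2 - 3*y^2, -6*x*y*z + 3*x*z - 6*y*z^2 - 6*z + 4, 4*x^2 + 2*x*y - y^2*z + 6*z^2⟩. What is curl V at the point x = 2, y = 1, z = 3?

(∇×V)₁ = ∂V₃/∂y − ∂V₂/∂z = 6*x*y - x + 10*y*z + 6
(∇×V)₂ = ∂V₁/∂z − ∂V₃/∂x = -8*x - 2*y
(∇×V)₃ = ∂V₂/∂x − ∂V₁/∂y = -6*y*z + 6*y + 3*z
∇×V = (6*x*y - x + 10*y*z + 6, -8*x - 2*y, -6*y*z + 6*y + 3*z)
At (2, 1, 3): (46, -18, -3).

(46, -18, -3)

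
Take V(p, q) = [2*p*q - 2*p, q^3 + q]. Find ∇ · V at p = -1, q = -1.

0

∂V₁/∂p = 2*q - 2
∂V₂/∂q = 3*q^2 + 1
∇·V = 3*q^2 + 2*q - 1
At (-1, -1): 0.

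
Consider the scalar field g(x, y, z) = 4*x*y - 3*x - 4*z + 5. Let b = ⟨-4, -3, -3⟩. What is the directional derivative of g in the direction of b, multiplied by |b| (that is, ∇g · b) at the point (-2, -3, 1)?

∂g/∂x = 4*y - 3
∂g/∂y = 4*x
∂g/∂z = -4
∇g at (-2, -3, 1) = (-15, -8, -4)
∇g · b = (-15)(-4) + (-8)(-3) + (-4)(-3) = 96

96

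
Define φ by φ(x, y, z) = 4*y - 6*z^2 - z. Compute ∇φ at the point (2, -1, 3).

∂φ/∂x = 0
∂φ/∂y = 4
∂φ/∂z = -12*z - 1
∇φ = (0, 4, -12*z - 1)
At (2, -1, 3): (0, 4, -37).

(0, 4, -37)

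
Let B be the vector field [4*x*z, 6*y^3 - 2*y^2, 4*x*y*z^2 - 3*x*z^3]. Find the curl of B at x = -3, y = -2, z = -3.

(∇×B)₁ = ∂B₃/∂y − ∂B₂/∂z = 4*x*z^2
(∇×B)₂ = ∂B₁/∂z − ∂B₃/∂x = 4*x - 4*y*z^2 + 3*z^3
(∇×B)₃ = ∂B₂/∂x − ∂B₁/∂y = 0
∇×B = (4*x*z^2, 4*x - 4*y*z^2 + 3*z^3, 0)
At (-3, -2, -3): (-108, -21, 0).

(-108, -21, 0)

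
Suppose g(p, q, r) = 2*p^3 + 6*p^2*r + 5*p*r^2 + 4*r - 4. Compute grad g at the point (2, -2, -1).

∂g/∂p = 6*p^2 + 12*p*r + 5*r^2
∂g/∂q = 0
∂g/∂r = 6*p^2 + 10*p*r + 4
∇g = (6*p^2 + 12*p*r + 5*r^2, 0, 6*p^2 + 10*p*r + 4)
At (2, -2, -1): (5, 0, 8).

(5, 0, 8)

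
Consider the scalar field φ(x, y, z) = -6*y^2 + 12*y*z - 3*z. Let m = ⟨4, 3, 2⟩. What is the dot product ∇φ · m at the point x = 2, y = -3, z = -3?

∂φ/∂x = 0
∂φ/∂y = -12*y + 12*z
∂φ/∂z = 12*y - 3
∇φ at (2, -3, -3) = (0, 0, -39)
∇φ · m = (0)(4) + (0)(3) + (-39)(2) = -78

-78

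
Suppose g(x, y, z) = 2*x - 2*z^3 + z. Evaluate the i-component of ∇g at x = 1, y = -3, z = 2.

(∇g)_1 = ∂g/∂x = 2
At (1, -3, 2): 2.

2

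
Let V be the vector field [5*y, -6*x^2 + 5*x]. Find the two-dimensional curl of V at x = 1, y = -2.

∂V₂/∂x = -12*x + 5
∂V₁/∂y = 5
Scalar curl = -12*x
At (1, -2): -12.

-12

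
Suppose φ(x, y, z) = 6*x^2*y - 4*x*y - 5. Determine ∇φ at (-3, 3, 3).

∂φ/∂x = 12*x*y - 4*y
∂φ/∂y = 6*x^2 - 4*x
∂φ/∂z = 0
∇φ = (12*x*y - 4*y, 6*x^2 - 4*x, 0)
At (-3, 3, 3): (-120, 66, 0).

(-120, 66, 0)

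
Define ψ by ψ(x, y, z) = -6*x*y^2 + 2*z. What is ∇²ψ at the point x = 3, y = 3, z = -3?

∂²ψ/∂x² = 0
∂²ψ/∂y² = -12*x
∂²ψ/∂z² = 0
∇²ψ = -12*x
At (3, 3, -3): -36.

-36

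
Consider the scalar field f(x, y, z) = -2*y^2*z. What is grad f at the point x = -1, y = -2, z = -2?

(0, -16, -8)

∂f/∂x = 0
∂f/∂y = -4*y*z
∂f/∂z = -2*y^2
∇f = (0, -4*y*z, -2*y^2)
At (-1, -2, -2): (0, -16, -8).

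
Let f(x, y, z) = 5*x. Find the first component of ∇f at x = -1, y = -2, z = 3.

(∇f)_1 = ∂f/∂x = 5
At (-1, -2, 3): 5.

5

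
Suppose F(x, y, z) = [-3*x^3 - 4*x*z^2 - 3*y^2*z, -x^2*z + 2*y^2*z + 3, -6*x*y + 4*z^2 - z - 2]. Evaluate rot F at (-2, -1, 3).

(∇×F)₁ = ∂F₃/∂y − ∂F₂/∂z = x^2 - 6*x - 2*y^2
(∇×F)₂ = ∂F₁/∂z − ∂F₃/∂x = -8*x*z - 3*y^2 + 6*y
(∇×F)₃ = ∂F₂/∂x − ∂F₁/∂y = -2*x*z + 6*y*z
∇×F = (x^2 - 6*x - 2*y^2, -8*x*z - 3*y^2 + 6*y, -2*x*z + 6*y*z)
At (-2, -1, 3): (14, 39, -6).

(14, 39, -6)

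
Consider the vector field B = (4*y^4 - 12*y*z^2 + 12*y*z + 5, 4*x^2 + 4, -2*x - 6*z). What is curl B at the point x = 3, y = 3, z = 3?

(∇×B)₁ = ∂B₃/∂y − ∂B₂/∂z = 0
(∇×B)₂ = ∂B₁/∂z − ∂B₃/∂x = -24*y*z + 12*y + 2
(∇×B)₃ = ∂B₂/∂x − ∂B₁/∂y = 8*x - 16*y^3 + 12*z^2 - 12*z
∇×B = (0, -24*y*z + 12*y + 2, 8*x - 16*y^3 + 12*z^2 - 12*z)
At (3, 3, 3): (0, -178, -336).

(0, -178, -336)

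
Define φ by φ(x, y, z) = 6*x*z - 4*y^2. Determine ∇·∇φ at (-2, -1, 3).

-8

∂²φ/∂x² = 0
∂²φ/∂y² = -8
∂²φ/∂z² = 0
∇²φ = -8
At (-2, -1, 3): -8.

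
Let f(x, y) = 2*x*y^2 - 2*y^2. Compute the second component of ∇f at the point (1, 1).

0

(∇f)_2 = ∂f/∂y = 4*x*y - 4*y
At (1, 1): 0.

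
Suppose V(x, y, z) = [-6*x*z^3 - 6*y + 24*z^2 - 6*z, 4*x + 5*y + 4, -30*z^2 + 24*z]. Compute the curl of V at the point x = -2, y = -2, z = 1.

(∇×V)₁ = ∂V₃/∂y − ∂V₂/∂z = 0
(∇×V)₂ = ∂V₁/∂z − ∂V₃/∂x = -18*x*z^2 + 48*z - 6
(∇×V)₃ = ∂V₂/∂x − ∂V₁/∂y = 10
∇×V = (0, -18*x*z^2 + 48*z - 6, 10)
At (-2, -2, 1): (0, 78, 10).

(0, 78, 10)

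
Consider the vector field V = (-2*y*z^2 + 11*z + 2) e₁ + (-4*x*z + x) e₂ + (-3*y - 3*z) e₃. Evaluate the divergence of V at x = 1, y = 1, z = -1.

-3

∂V₁/∂x = 0
∂V₂/∂y = 0
∂V₃/∂z = -3
∇·V = -3
At (1, 1, -1): -3.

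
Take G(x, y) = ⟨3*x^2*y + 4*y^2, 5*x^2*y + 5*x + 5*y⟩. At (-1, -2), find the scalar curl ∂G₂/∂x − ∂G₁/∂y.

∂G₂/∂x = 10*x*y + 5
∂G₁/∂y = 3*x^2 + 8*y
Scalar curl = -3*x^2 + 10*x*y - 8*y + 5
At (-1, -2): 38.

38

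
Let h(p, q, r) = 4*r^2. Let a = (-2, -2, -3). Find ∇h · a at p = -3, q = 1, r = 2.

∂h/∂p = 0
∂h/∂q = 0
∂h/∂r = 8*r
∇h at (-3, 1, 2) = (0, 0, 16)
∇h · a = (0)(-2) + (0)(-2) + (16)(-3) = -48

-48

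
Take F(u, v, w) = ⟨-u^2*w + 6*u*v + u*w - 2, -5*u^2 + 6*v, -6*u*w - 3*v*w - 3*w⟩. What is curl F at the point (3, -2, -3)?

(9, -24, -48)

(∇×F)₁ = ∂F₃/∂v − ∂F₂/∂w = -3*w
(∇×F)₂ = ∂F₁/∂w − ∂F₃/∂u = -u^2 + u + 6*w
(∇×F)₃ = ∂F₂/∂u − ∂F₁/∂v = -16*u
∇×F = (-3*w, -u^2 + u + 6*w, -16*u)
At (3, -2, -3): (9, -24, -48).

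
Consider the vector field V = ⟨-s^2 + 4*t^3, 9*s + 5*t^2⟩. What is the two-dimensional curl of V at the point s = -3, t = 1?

∂V₂/∂s = 9
∂V₁/∂t = 12*t^2
Scalar curl = -12*t^2 + 9
At (-3, 1): -3.

-3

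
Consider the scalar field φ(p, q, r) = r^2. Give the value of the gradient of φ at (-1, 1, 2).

(0, 0, 4)

∂φ/∂p = 0
∂φ/∂q = 0
∂φ/∂r = 2*r
∇φ = (0, 0, 2*r)
At (-1, 1, 2): (0, 0, 4).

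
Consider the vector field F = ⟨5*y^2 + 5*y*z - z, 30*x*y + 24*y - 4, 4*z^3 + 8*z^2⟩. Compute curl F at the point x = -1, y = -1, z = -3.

(0, -6, -5)

(∇×F)₁ = ∂F₃/∂y − ∂F₂/∂z = 0
(∇×F)₂ = ∂F₁/∂z − ∂F₃/∂x = 5*y - 1
(∇×F)₃ = ∂F₂/∂x − ∂F₁/∂y = 20*y - 5*z
∇×F = (0, 5*y - 1, 20*y - 5*z)
At (-1, -1, -3): (0, -6, -5).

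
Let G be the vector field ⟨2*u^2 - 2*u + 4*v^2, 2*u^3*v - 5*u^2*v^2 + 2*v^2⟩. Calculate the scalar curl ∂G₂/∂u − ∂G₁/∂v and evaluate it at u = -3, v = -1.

-16

∂G₂/∂u = 6*u^2*v - 10*u*v^2
∂G₁/∂v = 8*v
Scalar curl = 6*u^2*v - 10*u*v^2 - 8*v
At (-3, -1): -16.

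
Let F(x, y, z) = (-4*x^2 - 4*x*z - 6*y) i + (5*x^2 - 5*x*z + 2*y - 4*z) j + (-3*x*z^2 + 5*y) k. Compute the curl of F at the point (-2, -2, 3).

(∇×F)₁ = ∂F₃/∂y − ∂F₂/∂z = 5*x + 9
(∇×F)₂ = ∂F₁/∂z − ∂F₃/∂x = -4*x + 3*z^2
(∇×F)₃ = ∂F₂/∂x − ∂F₁/∂y = 10*x - 5*z + 6
∇×F = (5*x + 9, -4*x + 3*z^2, 10*x - 5*z + 6)
At (-2, -2, 3): (-1, 35, -29).

(-1, 35, -29)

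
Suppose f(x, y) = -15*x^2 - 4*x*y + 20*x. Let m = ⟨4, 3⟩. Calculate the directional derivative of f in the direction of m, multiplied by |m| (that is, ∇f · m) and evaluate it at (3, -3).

-268

∂f/∂x = -30*x - 4*y + 20
∂f/∂y = -4*x
∇f at (3, -3) = (-58, -12)
∇f · m = (-58)(4) + (-12)(3) = -268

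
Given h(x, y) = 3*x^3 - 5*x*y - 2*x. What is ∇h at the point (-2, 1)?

∂h/∂x = 9*x^2 - 5*y - 2
∂h/∂y = -5*x
∇h = (9*x^2 - 5*y - 2, -5*x)
At (-2, 1): (29, 10).

(29, 10)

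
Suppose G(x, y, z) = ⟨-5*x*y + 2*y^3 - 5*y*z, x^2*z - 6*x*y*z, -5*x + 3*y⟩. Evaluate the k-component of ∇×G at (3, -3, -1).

-68

(∇×G)_3 = ∂G₂/∂x − ∂G₁/∂y
= 2*x*z - 6*y*z − (-5*x + 6*y^2 - 5*z)
= 2*x*z + 5*x - 6*y^2 - 6*y*z + 5*z
At (3, -3, -1): -68.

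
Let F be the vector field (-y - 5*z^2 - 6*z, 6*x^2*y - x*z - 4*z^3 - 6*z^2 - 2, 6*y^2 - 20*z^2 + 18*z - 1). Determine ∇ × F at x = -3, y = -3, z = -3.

(33, 24, 112)

(∇×F)₁ = ∂F₃/∂y − ∂F₂/∂z = x + 12*y + 12*z^2 + 12*z
(∇×F)₂ = ∂F₁/∂z − ∂F₃/∂x = -10*z - 6
(∇×F)₃ = ∂F₂/∂x − ∂F₁/∂y = 12*x*y - z + 1
∇×F = (x + 12*y + 12*z^2 + 12*z, -10*z - 6, 12*x*y - z + 1)
At (-3, -3, -3): (33, 24, 112).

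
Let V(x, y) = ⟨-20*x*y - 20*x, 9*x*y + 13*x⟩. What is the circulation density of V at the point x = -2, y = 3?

∂V₂/∂x = 9*y + 13
∂V₁/∂y = -20*x
Scalar curl = 20*x + 9*y + 13
At (-2, 3): 0.

0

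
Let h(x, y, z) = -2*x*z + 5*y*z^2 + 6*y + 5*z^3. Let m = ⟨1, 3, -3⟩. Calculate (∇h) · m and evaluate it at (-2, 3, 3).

∂h/∂x = -2*z
∂h/∂y = 5*z^2 + 6
∂h/∂z = -2*x + 10*y*z + 15*z^2
∇h at (-2, 3, 3) = (-6, 51, 229)
∇h · m = (-6)(1) + (51)(3) + (229)(-3) = -540

-540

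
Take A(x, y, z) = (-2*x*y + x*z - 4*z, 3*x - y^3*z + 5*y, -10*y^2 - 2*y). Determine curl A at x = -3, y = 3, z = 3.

(-35, -7, -3)

(∇×A)₁ = ∂A₃/∂y − ∂A₂/∂z = y^3 - 20*y - 2
(∇×A)₂ = ∂A₁/∂z − ∂A₃/∂x = x - 4
(∇×A)₃ = ∂A₂/∂x − ∂A₁/∂y = 2*x + 3
∇×A = (y^3 - 20*y - 2, x - 4, 2*x + 3)
At (-3, 3, 3): (-35, -7, -3).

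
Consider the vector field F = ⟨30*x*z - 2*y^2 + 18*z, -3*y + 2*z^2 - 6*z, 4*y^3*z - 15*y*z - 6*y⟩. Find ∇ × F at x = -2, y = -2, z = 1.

(∇×F)₁ = ∂F₃/∂y − ∂F₂/∂z = 12*y^2*z - 19*z
(∇×F)₂ = ∂F₁/∂z − ∂F₃/∂x = 30*x + 18
(∇×F)₃ = ∂F₂/∂x − ∂F₁/∂y = 4*y
∇×F = (12*y^2*z - 19*z, 30*x + 18, 4*y)
At (-2, -2, 1): (29, -42, -8).

(29, -42, -8)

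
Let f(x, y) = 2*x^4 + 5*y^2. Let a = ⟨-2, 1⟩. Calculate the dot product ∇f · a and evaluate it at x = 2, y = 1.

-118

∂f/∂x = 8*x^3
∂f/∂y = 10*y
∇f at (2, 1) = (64, 10)
∇f · a = (64)(-2) + (10)(1) = -118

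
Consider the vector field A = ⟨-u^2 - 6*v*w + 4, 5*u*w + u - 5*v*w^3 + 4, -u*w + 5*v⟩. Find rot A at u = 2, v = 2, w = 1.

(25, -11, 12)

(∇×A)₁ = ∂A₃/∂v − ∂A₂/∂w = -5*u + 15*v*w^2 + 5
(∇×A)₂ = ∂A₁/∂w − ∂A₃/∂u = -6*v + w
(∇×A)₃ = ∂A₂/∂u − ∂A₁/∂v = 11*w + 1
∇×A = (-5*u + 15*v*w^2 + 5, -6*v + w, 11*w + 1)
At (2, 2, 1): (25, -11, 12).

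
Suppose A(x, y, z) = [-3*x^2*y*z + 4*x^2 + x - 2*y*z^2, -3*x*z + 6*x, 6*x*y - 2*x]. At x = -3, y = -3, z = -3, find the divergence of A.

∂A₁/∂x = -6*x*y*z + 8*x + 1
∂A₂/∂y = 0
∂A₃/∂z = 0
∇·A = -6*x*y*z + 8*x + 1
At (-3, -3, -3): 139.

139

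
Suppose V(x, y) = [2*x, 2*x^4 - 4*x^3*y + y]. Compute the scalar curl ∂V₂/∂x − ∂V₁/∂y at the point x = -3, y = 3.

∂V₂/∂x = 8*x^3 - 12*x^2*y
∂V₁/∂y = 0
Scalar curl = 8*x^3 - 12*x^2*y
At (-3, 3): -540.

-540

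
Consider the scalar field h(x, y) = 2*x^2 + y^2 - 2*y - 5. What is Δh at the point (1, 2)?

∂²h/∂x² = 4
∂²h/∂y² = 2
∇²h = 6
At (1, 2): 6.

6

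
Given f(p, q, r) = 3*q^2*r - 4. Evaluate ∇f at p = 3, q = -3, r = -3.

∂f/∂p = 0
∂f/∂q = 6*q*r
∂f/∂r = 3*q^2
∇f = (0, 6*q*r, 3*q^2)
At (3, -3, -3): (0, 54, 27).

(0, 54, 27)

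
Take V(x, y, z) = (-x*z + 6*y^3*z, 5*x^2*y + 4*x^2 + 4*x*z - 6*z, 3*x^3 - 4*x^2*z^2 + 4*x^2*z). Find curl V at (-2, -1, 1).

(14, -40, -10)

(∇×V)₁ = ∂V₃/∂y − ∂V₂/∂z = -4*x + 6
(∇×V)₂ = ∂V₁/∂z − ∂V₃/∂x = -9*x^2 + 8*x*z^2 - 8*x*z - x + 6*y^3
(∇×V)₃ = ∂V₂/∂x − ∂V₁/∂y = 10*x*y + 8*x - 18*y^2*z + 4*z
∇×V = (-4*x + 6, -9*x^2 + 8*x*z^2 - 8*x*z - x + 6*y^3, 10*x*y + 8*x - 18*y^2*z + 4*z)
At (-2, -1, 1): (14, -40, -10).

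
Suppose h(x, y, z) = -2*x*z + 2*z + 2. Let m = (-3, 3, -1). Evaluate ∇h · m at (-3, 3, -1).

∂h/∂x = -2*z
∂h/∂y = 0
∂h/∂z = -2*x + 2
∇h at (-3, 3, -1) = (2, 0, 8)
∇h · m = (2)(-3) + (0)(3) + (8)(-1) = -14

-14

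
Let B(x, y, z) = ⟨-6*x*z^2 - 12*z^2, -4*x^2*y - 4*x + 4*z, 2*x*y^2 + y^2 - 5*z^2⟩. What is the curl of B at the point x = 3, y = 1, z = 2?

(∇×B)₁ = ∂B₃/∂y − ∂B₂/∂z = 4*x*y + 2*y - 4
(∇×B)₂ = ∂B₁/∂z − ∂B₃/∂x = -12*x*z - 2*y^2 - 24*z
(∇×B)₃ = ∂B₂/∂x − ∂B₁/∂y = -8*x*y - 4
∇×B = (4*x*y + 2*y - 4, -12*x*z - 2*y^2 - 24*z, -8*x*y - 4)
At (3, 1, 2): (10, -122, -28).

(10, -122, -28)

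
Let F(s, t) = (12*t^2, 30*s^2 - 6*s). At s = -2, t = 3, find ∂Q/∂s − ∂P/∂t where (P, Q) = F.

-198

∂F₂/∂s = 60*s - 6
∂F₁/∂t = 24*t
Scalar curl = 60*s - 24*t - 6
At (-2, 3): -198.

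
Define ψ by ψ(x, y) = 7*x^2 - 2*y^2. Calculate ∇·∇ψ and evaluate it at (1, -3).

10

∂²ψ/∂x² = 14
∂²ψ/∂y² = -4
∇²ψ = 10
At (1, -3): 10.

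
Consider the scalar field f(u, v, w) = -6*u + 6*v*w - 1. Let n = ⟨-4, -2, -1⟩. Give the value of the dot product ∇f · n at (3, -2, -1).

48

∂f/∂u = -6
∂f/∂v = 6*w
∂f/∂w = 6*v
∇f at (3, -2, -1) = (-6, -6, -12)
∇f · n = (-6)(-4) + (-6)(-2) + (-12)(-1) = 48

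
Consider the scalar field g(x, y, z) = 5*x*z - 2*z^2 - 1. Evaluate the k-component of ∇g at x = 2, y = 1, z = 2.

2

(∇g)_3 = ∂g/∂z = 5*x - 4*z
At (2, 1, 2): 2.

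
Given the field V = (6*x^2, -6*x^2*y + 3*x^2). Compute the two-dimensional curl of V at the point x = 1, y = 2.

∂V₂/∂x = -12*x*y + 6*x
∂V₁/∂y = 0
Scalar curl = -12*x*y + 6*x
At (1, 2): -18.

-18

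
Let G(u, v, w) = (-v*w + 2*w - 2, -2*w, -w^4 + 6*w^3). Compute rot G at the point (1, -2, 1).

(∇×G)₁ = ∂G₃/∂v − ∂G₂/∂w = 2
(∇×G)₂ = ∂G₁/∂w − ∂G₃/∂u = -v + 2
(∇×G)₃ = ∂G₂/∂u − ∂G₁/∂v = w
∇×G = (2, -v + 2, w)
At (1, -2, 1): (2, 4, 1).

(2, 4, 1)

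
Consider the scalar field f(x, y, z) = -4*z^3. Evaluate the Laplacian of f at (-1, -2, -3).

72

∂²f/∂x² = 0
∂²f/∂y² = 0
∂²f/∂z² = -24*z
∇²f = -24*z
At (-1, -2, -3): 72.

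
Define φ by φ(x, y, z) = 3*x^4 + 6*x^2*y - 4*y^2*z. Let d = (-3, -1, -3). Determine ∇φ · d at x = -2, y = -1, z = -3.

∂φ/∂x = 12*x^3 + 12*x*y
∂φ/∂y = 6*x^2 - 8*y*z
∂φ/∂z = -4*y^2
∇φ at (-2, -1, -3) = (-72, 0, -4)
∇φ · d = (-72)(-3) + (0)(-1) + (-4)(-3) = 228

228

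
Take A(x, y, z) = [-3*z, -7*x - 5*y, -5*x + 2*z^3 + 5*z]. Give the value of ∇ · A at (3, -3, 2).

∂A₁/∂x = 0
∂A₂/∂y = -5
∂A₃/∂z = 6*z^2 + 5
∇·A = 6*z^2
At (3, -3, 2): 24.

24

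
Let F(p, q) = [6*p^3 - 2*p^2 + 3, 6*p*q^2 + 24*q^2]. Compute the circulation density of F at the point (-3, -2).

24

∂F₂/∂p = 6*q^2
∂F₁/∂q = 0
Scalar curl = 6*q^2
At (-3, -2): 24.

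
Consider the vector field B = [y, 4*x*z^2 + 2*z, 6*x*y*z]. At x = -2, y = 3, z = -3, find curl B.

(-14, 54, 35)

(∇×B)₁ = ∂B₃/∂y − ∂B₂/∂z = -2*x*z - 2
(∇×B)₂ = ∂B₁/∂z − ∂B₃/∂x = -6*y*z
(∇×B)₃ = ∂B₂/∂x − ∂B₁/∂y = 4*z^2 - 1
∇×B = (-2*x*z - 2, -6*y*z, 4*z^2 - 1)
At (-2, 3, -3): (-14, 54, 35).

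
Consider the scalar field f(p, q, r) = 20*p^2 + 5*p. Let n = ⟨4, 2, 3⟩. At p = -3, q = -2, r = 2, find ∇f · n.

∂f/∂p = 40*p + 5
∂f/∂q = 0
∂f/∂r = 0
∇f at (-3, -2, 2) = (-115, 0, 0)
∇f · n = (-115)(4) + (0)(2) + (0)(3) = -460

-460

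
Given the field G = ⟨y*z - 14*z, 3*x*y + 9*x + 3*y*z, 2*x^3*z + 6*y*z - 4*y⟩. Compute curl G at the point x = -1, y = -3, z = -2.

(∇×G)₁ = ∂G₃/∂y − ∂G₂/∂z = -3*y + 6*z - 4
(∇×G)₂ = ∂G₁/∂z − ∂G₃/∂x = -6*x^2*z + y - 14
(∇×G)₃ = ∂G₂/∂x − ∂G₁/∂y = 3*y - z + 9
∇×G = (-3*y + 6*z - 4, -6*x^2*z + y - 14, 3*y - z + 9)
At (-1, -3, -2): (-7, -5, 2).

(-7, -5, 2)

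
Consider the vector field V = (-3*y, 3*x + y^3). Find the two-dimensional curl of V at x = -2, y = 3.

6

∂V₂/∂x = 3
∂V₁/∂y = -3
Scalar curl = 6
At (-2, 3): 6.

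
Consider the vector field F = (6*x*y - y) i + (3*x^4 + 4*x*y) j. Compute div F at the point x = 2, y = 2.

20

∂F₁/∂x = 6*y
∂F₂/∂y = 4*x
∇·F = 4*x + 6*y
At (2, 2): 20.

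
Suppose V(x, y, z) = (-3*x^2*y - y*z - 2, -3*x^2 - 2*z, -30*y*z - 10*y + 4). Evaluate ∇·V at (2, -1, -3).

∂V₁/∂x = -6*x*y
∂V₂/∂y = 0
∂V₃/∂z = -30*y
∇·V = -6*x*y - 30*y
At (2, -1, -3): 42.

42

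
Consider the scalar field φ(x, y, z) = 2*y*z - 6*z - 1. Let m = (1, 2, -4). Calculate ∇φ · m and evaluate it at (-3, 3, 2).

8

∂φ/∂x = 0
∂φ/∂y = 2*z
∂φ/∂z = 2*y - 6
∇φ at (-3, 3, 2) = (0, 4, 0)
∇φ · m = (0)(1) + (4)(2) + (0)(-4) = 8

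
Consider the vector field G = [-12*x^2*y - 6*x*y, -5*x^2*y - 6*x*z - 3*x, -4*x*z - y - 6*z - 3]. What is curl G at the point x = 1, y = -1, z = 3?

(5, 12, 7)

(∇×G)₁ = ∂G₃/∂y − ∂G₂/∂z = 6*x - 1
(∇×G)₂ = ∂G₁/∂z − ∂G₃/∂x = 4*z
(∇×G)₃ = ∂G₂/∂x − ∂G₁/∂y = 12*x^2 - 10*x*y + 6*x - 6*z - 3
∇×G = (6*x - 1, 4*z, 12*x^2 - 10*x*y + 6*x - 6*z - 3)
At (1, -1, 3): (5, 12, 7).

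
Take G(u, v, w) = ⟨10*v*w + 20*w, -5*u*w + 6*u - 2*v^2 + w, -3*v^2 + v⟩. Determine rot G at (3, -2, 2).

(27, 0, -24)

(∇×G)₁ = ∂G₃/∂v − ∂G₂/∂w = 5*u - 6*v
(∇×G)₂ = ∂G₁/∂w − ∂G₃/∂u = 10*v + 20
(∇×G)₃ = ∂G₂/∂u − ∂G₁/∂v = -15*w + 6
∇×G = (5*u - 6*v, 10*v + 20, -15*w + 6)
At (3, -2, 2): (27, 0, -24).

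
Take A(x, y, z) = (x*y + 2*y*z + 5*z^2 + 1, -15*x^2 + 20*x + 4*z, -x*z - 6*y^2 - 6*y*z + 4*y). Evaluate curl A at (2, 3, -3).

(-18, -27, -36)

(∇×A)₁ = ∂A₃/∂y − ∂A₂/∂z = -12*y - 6*z
(∇×A)₂ = ∂A₁/∂z − ∂A₃/∂x = 2*y + 11*z
(∇×A)₃ = ∂A₂/∂x − ∂A₁/∂y = -31*x - 2*z + 20
∇×A = (-12*y - 6*z, 2*y + 11*z, -31*x - 2*z + 20)
At (2, 3, -3): (-18, -27, -36).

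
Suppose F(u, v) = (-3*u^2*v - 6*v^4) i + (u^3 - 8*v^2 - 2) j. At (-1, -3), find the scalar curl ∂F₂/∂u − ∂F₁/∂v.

∂F₂/∂u = 3*u^2
∂F₁/∂v = -3*u^2 - 24*v^3
Scalar curl = 6*u^2 + 24*v^3
At (-1, -3): -642.

-642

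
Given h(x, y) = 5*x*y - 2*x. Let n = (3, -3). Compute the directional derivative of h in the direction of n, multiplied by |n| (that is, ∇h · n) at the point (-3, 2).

∂h/∂x = 5*y - 2
∂h/∂y = 5*x
∇h at (-3, 2) = (8, -15)
∇h · n = (8)(3) + (-15)(-3) = 69

69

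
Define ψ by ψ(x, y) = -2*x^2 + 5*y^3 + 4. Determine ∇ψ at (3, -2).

∂ψ/∂x = -4*x
∂ψ/∂y = 15*y^2
∇ψ = (-4*x, 15*y^2)
At (3, -2): (-12, 60).

(-12, 60)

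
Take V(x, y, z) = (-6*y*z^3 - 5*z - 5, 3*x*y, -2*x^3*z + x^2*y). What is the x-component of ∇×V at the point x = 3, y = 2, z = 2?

9

(∇×V)_1 = ∂V₃/∂y − ∂V₂/∂z
= x^2 − (0)
= x^2
At (3, 2, 2): 9.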